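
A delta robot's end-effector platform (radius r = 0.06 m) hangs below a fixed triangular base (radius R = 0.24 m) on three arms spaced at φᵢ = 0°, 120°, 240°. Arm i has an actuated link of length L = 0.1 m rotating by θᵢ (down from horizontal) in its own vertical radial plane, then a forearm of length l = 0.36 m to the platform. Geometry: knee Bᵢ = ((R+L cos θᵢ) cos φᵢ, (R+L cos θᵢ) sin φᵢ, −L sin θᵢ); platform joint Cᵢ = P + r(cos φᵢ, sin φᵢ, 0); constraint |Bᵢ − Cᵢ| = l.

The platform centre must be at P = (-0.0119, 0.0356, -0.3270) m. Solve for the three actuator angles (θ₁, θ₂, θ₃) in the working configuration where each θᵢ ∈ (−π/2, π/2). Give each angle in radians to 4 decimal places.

φ1=0.0° → target in arm frame (-0.0119, 0.0356)
  e−x'=0.1919;  (l²−L²−(e−x')²−y'²−z²)/2L = -0.1271
  γ=atan2(-0.3270,0.1919)=-1.0401;  ψ=arccos(-0.3352)=1.9127;  θ1=γ+ψ≈0.8726
rotate P by −φ2: (0.0368, -0.0075, -0.3270)
  A cos θ + B sin θ = C:  0.1432·cos θ + -0.3270·sin θ = -0.0395
  γ=atan2(-0.3270,0.1432)=-1.1580;  ψ=arccos(-0.1106)=1.6816;  θ2=γ+ψ≈0.5236
arm 3 (φ=240.0°): x'=-0.0249, y'=-0.0281
  A=0.2049, B=-0.3270, C=(l²−L²−A²−y'²−z²)/(2L)=-0.1505
  √(A²+B²)=0.3859;  θ3 = -1.0111+1.9714 ≈ 0.9603

θ₁ = 0.8726, θ₂ = 0.5236, θ₃ = 0.9603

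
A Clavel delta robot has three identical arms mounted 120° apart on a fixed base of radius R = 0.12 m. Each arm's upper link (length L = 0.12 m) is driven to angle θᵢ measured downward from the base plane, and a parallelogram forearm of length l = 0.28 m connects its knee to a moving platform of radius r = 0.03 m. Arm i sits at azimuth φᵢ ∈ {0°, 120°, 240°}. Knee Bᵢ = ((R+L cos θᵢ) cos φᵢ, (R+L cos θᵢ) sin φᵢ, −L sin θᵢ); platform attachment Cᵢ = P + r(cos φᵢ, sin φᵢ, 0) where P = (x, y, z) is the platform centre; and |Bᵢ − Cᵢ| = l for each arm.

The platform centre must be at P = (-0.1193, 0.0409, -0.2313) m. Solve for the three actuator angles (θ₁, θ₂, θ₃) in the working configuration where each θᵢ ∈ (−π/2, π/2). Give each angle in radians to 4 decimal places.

arm 1 (φ=0.0°): x'=-0.1193, y'=0.0409
  A cos θ + B sin θ = C:  0.2093·cos θ + -0.2313·sin θ = -0.1457
  θ1 = atan2(B,A) + arccos(C/0.3119) = 1.2217
arm 2 (φ=120.0°): x'=0.0951, y'=0.0829
  A cos θ + B sin θ = C:  -0.0051·cos θ + -0.2313·sin θ = 0.0150
  γ=atan2(-0.2313,-0.0051)=-1.5927;  ψ=arccos(0.0650)=1.5058;  θ2=γ+ψ≈-0.0869
rotate P by −φ3: (0.0242, -0.1238, -0.2313)
  A cos θ + B sin θ = C:  0.0658·cos θ + -0.2313·sin θ = -0.0381
  θ3 = atan2(B,A) + arccos(C/0.2405) = 0.4361

θ₁ = 1.2217, θ₂ = -0.0869, θ₃ = 0.4361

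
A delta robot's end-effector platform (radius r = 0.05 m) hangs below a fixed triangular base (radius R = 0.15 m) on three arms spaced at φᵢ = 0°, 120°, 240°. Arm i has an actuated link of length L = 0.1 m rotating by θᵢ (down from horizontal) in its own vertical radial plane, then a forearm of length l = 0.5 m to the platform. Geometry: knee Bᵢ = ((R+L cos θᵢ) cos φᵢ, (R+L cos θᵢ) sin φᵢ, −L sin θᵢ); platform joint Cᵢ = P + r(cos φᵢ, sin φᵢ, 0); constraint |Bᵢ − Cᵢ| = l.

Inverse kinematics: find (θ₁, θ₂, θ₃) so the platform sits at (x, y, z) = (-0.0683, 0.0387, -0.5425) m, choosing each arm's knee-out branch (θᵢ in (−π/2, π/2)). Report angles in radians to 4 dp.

rotate P by −φ1: (-0.0683, 0.0387, -0.5425)
  A cos θ + B sin θ = C:  0.1683·cos θ + -0.5425·sin θ = -0.4206
  γ=atan2(-0.5425,0.1683)=-1.2700;  ψ=arccos(-0.7406)=2.4047;  θ1=γ+ψ≈1.1347
arm 2 (φ=120.0°): x'=0.0677, y'=0.0398
  A=0.0323, B=-0.5425, C=(l²−L²−A²−y'²−z²)/(2L)=-0.2847
  √(A²+B²)=0.5435;  θ2 = -1.5113+2.1221 ≈ 0.6109
rotate P by −φ3: (0.0006, -0.0785, -0.5425)
  A=0.0994, B=-0.5425, C=(l²−L²−A²−y'²−z²)/(2L)=-0.3517
  √(A²+B²)=0.5515;  θ3 = -1.3896+2.2623 ≈ 0.8727

θ₁ = 1.1347, θ₂ = 0.6109, θ₃ = 0.8727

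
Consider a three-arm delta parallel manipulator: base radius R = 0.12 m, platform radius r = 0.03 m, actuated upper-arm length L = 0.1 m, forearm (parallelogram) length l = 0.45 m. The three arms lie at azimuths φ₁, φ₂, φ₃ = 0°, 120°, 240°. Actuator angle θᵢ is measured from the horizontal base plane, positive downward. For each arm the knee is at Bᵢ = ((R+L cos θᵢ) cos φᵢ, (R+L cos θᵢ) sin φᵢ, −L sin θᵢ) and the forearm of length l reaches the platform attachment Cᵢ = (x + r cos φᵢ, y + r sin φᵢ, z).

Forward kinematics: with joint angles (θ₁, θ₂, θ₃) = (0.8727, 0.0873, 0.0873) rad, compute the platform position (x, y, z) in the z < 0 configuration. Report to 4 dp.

(-0.1290, 0.0000, -0.4263)

arm 1 at φ=0.0°: ρ1 = 0.1543;  centre 1 = (0.1543, 0.0000, -0.0766)
arm 2 at φ=120.0°: ρ2 = 0.1896;  centre 2 = (-0.0948, 0.1642, -0.0087)
centre 3 = (0.1896·cos240.0°, 0.1896·sin240.0°, -0.0087) = (-0.0948, -0.1642, -0.0087)
|centre ₂|²−|centre ₁|² = 0.0064;  |centre ₃|²−|centre ₁|² = 0.0064
plane₁₂: -0.4982x+0.3284y+0.1358z = 0.0064
det = 0.3272;  x = -0.0128+0.2725z,  y = 0.0000+0.0000z
quadratic in z: (1.0743)z²+(0.0622)z+(-0.1687)=0, √Δ=0.8538 → z ∈ {-0.4263, 0.3684}; z = -0.4263 (taking z<0)
x = -0.1290, y = 0.0000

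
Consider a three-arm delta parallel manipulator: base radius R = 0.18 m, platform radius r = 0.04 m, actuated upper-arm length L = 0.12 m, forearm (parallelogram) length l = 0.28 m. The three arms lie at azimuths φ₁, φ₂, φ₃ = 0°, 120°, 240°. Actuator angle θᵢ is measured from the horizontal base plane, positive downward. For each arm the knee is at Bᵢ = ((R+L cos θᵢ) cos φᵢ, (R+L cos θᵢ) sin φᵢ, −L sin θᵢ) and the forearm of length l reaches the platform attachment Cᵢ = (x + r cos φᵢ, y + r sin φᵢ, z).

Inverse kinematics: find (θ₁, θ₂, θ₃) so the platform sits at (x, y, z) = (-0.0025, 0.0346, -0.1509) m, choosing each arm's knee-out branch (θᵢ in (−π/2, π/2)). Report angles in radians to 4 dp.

φ1=0.0° → target in arm frame (-0.0025, 0.0346)
  A cos θ + B sin θ = C:  0.1425·cos θ + -0.1509·sin θ = 0.0822
  γ=atan2(-0.1509,0.1425)=-0.8140;  ψ=arccos(0.3960)=1.1636;  θ1=γ+ψ≈0.3496
φ2=120.0° → target in arm frame (0.0312, -0.0151)
  A cos θ + B sin θ = C:  0.1088·cos θ + -0.1509·sin θ = 0.1215
  √(A²+B²)=0.1860;  θ2 = -0.9462+0.8589 ≈ -0.0873
φ3=240.0° → target in arm frame (-0.0287, -0.0195)
  A=0.1687, B=-0.1509, C=(l²−L²−A²−y'²−z²)/(2L)=0.0516
  γ=atan2(-0.1509,0.1687)=-0.7297;  ψ=arccos(0.2280)=1.3408;  θ3=γ+ψ≈0.6111

θ₁ = 0.3496, θ₂ = -0.0873, θ₃ = 0.6111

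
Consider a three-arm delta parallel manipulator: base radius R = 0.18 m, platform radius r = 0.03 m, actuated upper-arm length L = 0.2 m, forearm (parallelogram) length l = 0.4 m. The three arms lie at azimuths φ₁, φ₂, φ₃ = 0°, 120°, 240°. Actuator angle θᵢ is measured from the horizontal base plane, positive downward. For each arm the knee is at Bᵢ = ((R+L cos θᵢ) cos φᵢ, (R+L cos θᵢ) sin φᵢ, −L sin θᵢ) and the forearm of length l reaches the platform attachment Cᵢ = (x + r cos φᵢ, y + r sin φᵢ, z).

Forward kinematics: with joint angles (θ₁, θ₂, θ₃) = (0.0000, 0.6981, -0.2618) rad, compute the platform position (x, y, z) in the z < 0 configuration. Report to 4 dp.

(0.0273, -0.0830, -0.2213)

arm 1 at φ=0.0°: (R−r)+L cos θ1 = 0.3500;  centre 1 = (0.3500, 0.0000, 0.0000)
arm 2 at φ=120.0°: (R−r)+L cos θ2 = 0.3032;  centre 2 = (-0.1516, 0.2626, -0.1286)
φ3=240.0°: virtual centre (-0.1716, -0.2972, 0.0518), radius l
subtract pairs → two planes through P
linear system: -1.0032x+0.5252y = -0.0140−-0.2571z; -1.0432x+-0.5944y = -0.0020−0.1035z
Cramer: x(z) = 0.0082-0.0860z;  y(z) = -0.0110+0.3252z
into |P−centre ₁|² = l²: 1.1131z² + 0.0517z + -0.0431 = 0;  Δ = 0.1945;  z = -0.2213 or 0.1749 → z<0 root = -0.2213
x = 0.0273, y = -0.0830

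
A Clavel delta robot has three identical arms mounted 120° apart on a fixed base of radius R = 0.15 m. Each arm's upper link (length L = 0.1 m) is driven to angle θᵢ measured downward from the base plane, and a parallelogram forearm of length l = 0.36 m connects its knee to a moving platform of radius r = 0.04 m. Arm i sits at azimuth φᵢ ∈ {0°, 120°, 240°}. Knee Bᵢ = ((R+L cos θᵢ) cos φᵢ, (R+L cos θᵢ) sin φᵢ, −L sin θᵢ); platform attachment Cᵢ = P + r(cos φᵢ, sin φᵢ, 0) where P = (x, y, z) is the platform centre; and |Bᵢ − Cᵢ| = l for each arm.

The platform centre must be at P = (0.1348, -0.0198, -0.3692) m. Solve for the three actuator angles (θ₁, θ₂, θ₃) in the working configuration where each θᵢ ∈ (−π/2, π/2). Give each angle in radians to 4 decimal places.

φ1=0.0° → target in arm frame (0.1348, -0.0198)
  A=-0.0248, B=-0.3692, C=(l²−L²−A²−y'²−z²)/(2L)=-0.0886
  θ1 = atan2(B,A) + arccos(C/0.3700) = 0.1747
arm 2 (φ=120.0°): x'=-0.0845, y'=-0.1068
  A=0.1945, B=-0.3692, C=(l²−L²−A²−y'²−z²)/(2L)=-0.3299
  √(A²+B²)=0.4173;  θ2 = -1.0858+2.4823 ≈ 1.3965
rotate P by −φ3: (-0.0503, 0.1266, -0.3692)
  A=0.1603, B=-0.3692, C=(l²−L²−A²−y'²−z²)/(2L)=-0.2921
  √(A²+B²)=0.4025;  θ3 = -1.1613+2.3831 ≈ 1.2218

θ₁ = 0.1747, θ₂ = 1.3965, θ₃ = 1.2218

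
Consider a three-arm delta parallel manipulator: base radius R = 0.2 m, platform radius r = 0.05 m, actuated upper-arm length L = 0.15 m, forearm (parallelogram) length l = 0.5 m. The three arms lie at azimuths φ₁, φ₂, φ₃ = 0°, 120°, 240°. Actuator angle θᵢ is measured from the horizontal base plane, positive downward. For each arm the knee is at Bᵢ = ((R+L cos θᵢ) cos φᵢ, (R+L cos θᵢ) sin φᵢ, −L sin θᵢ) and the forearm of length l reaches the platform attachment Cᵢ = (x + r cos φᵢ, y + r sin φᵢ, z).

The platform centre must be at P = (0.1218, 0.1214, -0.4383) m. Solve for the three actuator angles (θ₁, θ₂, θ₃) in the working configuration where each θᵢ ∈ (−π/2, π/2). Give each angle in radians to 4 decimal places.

θ₁ = -0.0871, θ₂ = 0.2620, θ₃ = 1.0473

φ1=0.0° → target in arm frame (0.1218, 0.1214)
  A cos θ + B sin θ = C:  0.0282·cos θ + -0.4383·sin θ = 0.0662
  θ1 = atan2(B,A) + arccos(C/0.4392) = -0.0871
arm 2 (φ=120.0°): x'=0.0442, y'=-0.1662
  A=0.1058, B=-0.4383, C=(l²−L²−A²−y'²−z²)/(2L)=-0.0114
  θ2 = atan2(B,A) + arccos(C/0.4509) = 0.2620
arm 3 (φ=240.0°): x'=-0.1660, y'=0.0448
  A=0.3160, B=-0.4383, C=(l²−L²−A²−y'²−z²)/(2L)=-0.2216
  γ=atan2(-0.4383,0.3160)=-0.9461;  ψ=arccos(-0.4102)=1.9934;  θ3=γ+ψ≈1.0473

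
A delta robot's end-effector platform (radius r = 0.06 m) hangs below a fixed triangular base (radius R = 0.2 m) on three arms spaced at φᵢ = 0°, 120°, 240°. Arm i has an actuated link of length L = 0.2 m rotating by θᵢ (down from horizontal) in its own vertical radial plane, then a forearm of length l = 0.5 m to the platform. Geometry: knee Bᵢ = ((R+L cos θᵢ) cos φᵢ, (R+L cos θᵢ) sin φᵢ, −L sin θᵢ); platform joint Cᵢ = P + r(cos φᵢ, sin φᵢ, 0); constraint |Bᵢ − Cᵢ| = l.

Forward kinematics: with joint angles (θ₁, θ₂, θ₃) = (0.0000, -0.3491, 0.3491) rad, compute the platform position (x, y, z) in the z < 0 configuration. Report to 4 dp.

(0.0034, 0.0866, -0.3594)

centre 1 = (0.3400·cos0.0°, 0.3400·sin0.0°, 0.0000) = (0.3400, 0.0000, 0.0000)
centre 2 = (0.3279·cos120.0°, 0.3279·sin120.0°, 0.0684) = (-0.1640, 0.2840, 0.0684)
φ3=240.0°: virtual centre (-0.1640, -0.2840, -0.0684), radius l
eliminate P² terms by subtracting sphere 1 from 2 and 3
linear system: -1.0079x+0.5680y = -0.0034−0.1368z; -1.0079x+-0.5680y = -0.0034−-0.1368z
det = 1.1450;  x = 0.0034+0.0000z,  y = 0.0000+-0.2409z
into |P−centre ₁|² = l²: 1.0580z² + 0.0000z + -0.1367 = 0;  Δ = 0.5784;  z = -0.3594 or 0.3594 → z<0 root = -0.3594
x = 0.0034, y = 0.0866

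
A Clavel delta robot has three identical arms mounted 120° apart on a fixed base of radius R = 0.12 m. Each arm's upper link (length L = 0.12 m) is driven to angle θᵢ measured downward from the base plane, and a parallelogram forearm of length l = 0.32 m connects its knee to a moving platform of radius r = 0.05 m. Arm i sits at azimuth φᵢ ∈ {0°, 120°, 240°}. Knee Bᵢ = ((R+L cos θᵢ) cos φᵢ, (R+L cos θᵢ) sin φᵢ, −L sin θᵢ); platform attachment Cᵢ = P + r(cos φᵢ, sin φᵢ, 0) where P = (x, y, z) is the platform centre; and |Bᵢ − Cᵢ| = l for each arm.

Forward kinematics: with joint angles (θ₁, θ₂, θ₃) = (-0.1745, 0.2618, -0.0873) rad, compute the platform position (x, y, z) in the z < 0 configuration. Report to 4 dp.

S1 = (0.1882·cos0.0°, 0.1882·sin0.0°, 0.0208) = (0.1882, 0.0000, 0.0208)
φ2=120.0°: virtual centre (-0.0930, 0.1610, -0.0311), radius l
S3 = (0.1895·cos240.0°, 0.1895·sin240.0°, 0.0105) = (-0.0948, -0.1641, 0.0105)
eliminate P² terms by subtracting sphere 1 from 2 and 3
linear system: -0.5623x+0.3220y = -0.0003−-0.1038z; -0.5659x+-0.3283y = 0.0002−-0.0207z
det = 0.3668;  x = 0.0001+-0.1111z,  y = -0.0008+0.1283z
into |P−S₁|² = l²: 1.0288z² + -0.0001z + -0.0666 = 0;  Δ = 0.2741;  z = -0.2544 or 0.2545 → z<0 root = -0.2544
x = 0.0284, y = -0.0334

(0.0284, -0.0334, -0.2544)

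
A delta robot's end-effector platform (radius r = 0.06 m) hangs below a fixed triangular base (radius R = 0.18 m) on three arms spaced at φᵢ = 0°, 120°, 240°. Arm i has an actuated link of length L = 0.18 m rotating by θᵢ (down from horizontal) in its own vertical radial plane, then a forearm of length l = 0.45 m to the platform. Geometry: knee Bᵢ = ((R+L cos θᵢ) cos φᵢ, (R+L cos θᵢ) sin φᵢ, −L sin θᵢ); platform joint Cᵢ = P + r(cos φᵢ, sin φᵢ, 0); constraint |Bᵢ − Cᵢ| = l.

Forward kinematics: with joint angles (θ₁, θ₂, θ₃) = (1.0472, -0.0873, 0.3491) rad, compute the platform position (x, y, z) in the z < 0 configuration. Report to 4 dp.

φ1=0.0°: virtual centre (0.2100, 0.0000, -0.1559), radius l
φ2=120.0°: virtual centre (-0.1497, 0.2592, 0.0157), radius l
φ3=240.0°: virtual centre (-0.1446, -0.2504, -0.0616), radius l
|S₂|²−|S₁|² = 0.0214;  |S₃|²−|S₁|² = 0.0190
linear system: -0.7193x+0.5184y = 0.0214−0.3432z; -0.7091x+-0.5008y = 0.0190−0.1886z
Cramer: x(z) = -0.0283+0.3705z;  y(z) = 0.0021-0.1479z
sphere 1 gives Az²+Bz+C=0 with A=1.1591, B=0.1346, C=-0.1214;  B²−4AC=0.5811;  roots -0.3869, 0.2708;  negative root z = -0.3869
x = -0.1716, y = 0.0593

(-0.1716, 0.0593, -0.3869)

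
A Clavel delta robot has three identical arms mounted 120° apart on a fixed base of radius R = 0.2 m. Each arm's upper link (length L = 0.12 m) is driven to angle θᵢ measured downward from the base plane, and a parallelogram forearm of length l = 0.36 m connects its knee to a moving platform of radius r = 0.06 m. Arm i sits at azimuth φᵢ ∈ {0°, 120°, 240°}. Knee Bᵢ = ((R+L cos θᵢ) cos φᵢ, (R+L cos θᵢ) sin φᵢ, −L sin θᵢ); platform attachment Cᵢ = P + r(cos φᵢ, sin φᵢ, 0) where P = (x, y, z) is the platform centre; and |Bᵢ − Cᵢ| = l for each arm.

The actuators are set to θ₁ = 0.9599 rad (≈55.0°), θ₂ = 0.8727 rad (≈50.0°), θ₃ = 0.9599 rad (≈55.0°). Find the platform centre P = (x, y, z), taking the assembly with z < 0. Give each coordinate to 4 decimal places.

arm 1 at φ=0.0°: ρ1 = 0.2088;  centre 1 = (0.2088, 0.0000, -0.0983)
arm 2 at φ=120.0°: ρ2 = 0.2171;  centre 2 = (-0.1086, 0.1880, -0.0919)
φ3=240.0°: virtual centre (-0.1044, -0.1809, -0.0983), radius l
eliminate P² terms by subtracting sphere 1 from 2 and 3
linear system: -0.6348x+0.3761y = 0.0023−0.0127z; -0.6265x+-0.3617y = 0.0000−0.0000z
det = 0.4652;  x = -0.0018+0.0099z,  y = 0.0031+-0.0172z
into |P−centre ₁|² = l²: 1.0004z² + 0.1923z + -0.0756 = 0;  Δ = 0.3393;  z = -0.3873 or 0.1950 → z<0 root = -0.3873
x = -0.0056, y = 0.0098

(-0.0056, 0.0098, -0.3873)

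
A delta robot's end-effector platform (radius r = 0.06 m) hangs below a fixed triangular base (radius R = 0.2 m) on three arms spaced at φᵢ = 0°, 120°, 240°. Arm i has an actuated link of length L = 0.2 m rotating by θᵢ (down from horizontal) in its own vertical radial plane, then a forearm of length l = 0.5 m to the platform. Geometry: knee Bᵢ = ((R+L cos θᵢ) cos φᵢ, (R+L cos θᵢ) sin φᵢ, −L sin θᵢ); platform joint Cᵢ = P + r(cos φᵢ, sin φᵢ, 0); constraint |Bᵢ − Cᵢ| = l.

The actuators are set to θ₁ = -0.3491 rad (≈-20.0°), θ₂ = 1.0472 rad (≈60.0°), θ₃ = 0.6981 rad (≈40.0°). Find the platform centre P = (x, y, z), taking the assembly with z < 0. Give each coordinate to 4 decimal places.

φ1=0.0°: virtual centre (0.3279, 0.0000, 0.0684), radius l
O2 = (0.2400·cos120.0°, 0.2400·sin120.0°, -0.1732) = (-0.1200, 0.2078, -0.1732)
O3 = (0.2932·cos240.0°, 0.2932·sin240.0°, -0.1286) = (-0.1466, -0.2539, -0.1286)
eliminate P² terms by subtracting sphere 1 from 2 and 3
linear system: -0.8959x+0.4157y = -0.0246−-0.4832z; -0.9491x+-0.5079y = -0.0097−-0.3939z
det = 0.8495;  x = 0.0195+-0.4817z,  y = -0.0173+0.1244z
quadratic in z: (1.2475)z²+(0.1560)z+(-0.1499)=0, √Δ=0.8788 → z ∈ {-0.4147, 0.2897}; z = -0.4147 (taking z<0)
x = 0.2192, y = -0.0689

(0.2192, -0.0689, -0.4147)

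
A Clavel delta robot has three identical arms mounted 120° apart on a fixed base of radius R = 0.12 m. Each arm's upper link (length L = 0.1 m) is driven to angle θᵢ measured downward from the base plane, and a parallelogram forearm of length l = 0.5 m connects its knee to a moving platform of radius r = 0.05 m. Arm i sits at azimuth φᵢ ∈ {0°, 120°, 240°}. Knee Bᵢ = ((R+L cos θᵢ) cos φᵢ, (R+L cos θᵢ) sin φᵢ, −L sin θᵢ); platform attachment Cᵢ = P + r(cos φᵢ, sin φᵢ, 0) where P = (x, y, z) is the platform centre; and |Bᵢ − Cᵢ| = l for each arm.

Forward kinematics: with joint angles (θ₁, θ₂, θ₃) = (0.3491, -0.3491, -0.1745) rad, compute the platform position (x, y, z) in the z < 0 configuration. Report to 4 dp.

(-0.1104, 0.0262, -0.4514)

arm 1 at φ=0.0°: e+L cos θ1 = 0.1640;  O1 = (0.1640, 0.0000, -0.0342)
arm 2 at φ=120.0°: e+L cos θ2 = 0.1640;  O2 = (-0.0820, 0.1420, 0.0342)
φ3=240.0°: virtual centre (-0.0842, -0.1459, 0.0174), radius l
eliminate P² terms by subtracting sphere 1 from 2 and 3
linear system: -0.4919x+0.2840y = 0.0000−0.1368z; -0.4964x+-0.2918y = 0.0006−0.1031z
det = 0.2845;  x = -0.0006+0.2433z,  y = -0.0011+-0.0604z
into |P−O₁|² = l²: 1.0628z² + -0.0115z + -0.2217 = 0;  Δ = 0.9428;  z = -0.4514 or 0.4622 → z<0 root = -0.4514
x = -0.1104, y = 0.0262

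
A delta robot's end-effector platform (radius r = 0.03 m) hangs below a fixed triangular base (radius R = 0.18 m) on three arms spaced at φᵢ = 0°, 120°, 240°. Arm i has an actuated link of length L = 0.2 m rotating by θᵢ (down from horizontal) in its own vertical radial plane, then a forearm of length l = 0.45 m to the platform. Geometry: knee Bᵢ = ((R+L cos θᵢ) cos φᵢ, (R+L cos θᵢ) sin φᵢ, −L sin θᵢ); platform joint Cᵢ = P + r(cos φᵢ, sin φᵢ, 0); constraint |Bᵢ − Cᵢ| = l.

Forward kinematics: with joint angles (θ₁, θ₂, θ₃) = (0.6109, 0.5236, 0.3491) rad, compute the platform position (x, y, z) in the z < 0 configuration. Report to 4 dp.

(-0.0306, -0.0257, -0.4032)

φ1=0.0°: virtual centre (0.3138, 0.0000, -0.1147), radius l
φ2=120.0°: virtual centre (-0.1616, 0.2799, -0.1000), radius l
φ3=240.0°: virtual centre (-0.1690, -0.2927, -0.0684), radius l
eliminate P² terms by subtracting sphere 1 from 2 and 3
[-0.9509 0.5598 0.0294]·P = 0.0028;  [-0.9656 -0.5853 0.0926]·P = 0.0072
det = 1.0971;  x = -0.0052+0.0630z,  y = -0.0038+0.0544z
sphere 1 gives Az²+Bz+C=0 with A=1.0069, B=0.1889, C=-0.0876;  B²−4AC=0.3883;  roots -0.4032, 0.2156;  negative root z = -0.4032
x = -0.0306, y = -0.0257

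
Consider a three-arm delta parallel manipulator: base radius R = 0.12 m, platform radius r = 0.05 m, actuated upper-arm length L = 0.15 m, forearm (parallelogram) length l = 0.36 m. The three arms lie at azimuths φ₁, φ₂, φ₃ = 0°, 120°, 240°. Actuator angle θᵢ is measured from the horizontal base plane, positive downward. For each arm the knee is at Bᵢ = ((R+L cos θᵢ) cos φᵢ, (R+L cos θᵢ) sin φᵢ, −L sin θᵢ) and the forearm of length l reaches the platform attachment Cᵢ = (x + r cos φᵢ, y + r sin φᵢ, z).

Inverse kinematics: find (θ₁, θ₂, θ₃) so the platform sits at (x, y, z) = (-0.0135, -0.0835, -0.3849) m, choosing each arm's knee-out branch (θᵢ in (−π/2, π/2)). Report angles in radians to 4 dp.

φ1=0.0° → target in arm frame (-0.0135, -0.0835)
  A cos θ + B sin θ = C:  0.0835·cos θ + -0.3849·sin θ = -0.1833
  √(A²+B²)=0.3939;  θ1 = -1.3572+2.0549 ≈ 0.6977
φ2=120.0° → target in arm frame (-0.0656, 0.0534)
  e−x'=0.1356;  (l²−L²−(e−x')²−y'²−z²)/2L = -0.2076
  √(A²+B²)=0.4081;  θ2 = -1.2322+2.1045 ≈ 0.8724
rotate P by −φ3: (0.0791, 0.0301, -0.3849)
  A=-0.0091, B=-0.3849, C=(l²−L²−A²−y'²−z²)/(2L)=-0.1401
  √(A²+B²)=0.3850;  θ3 = -1.5943+1.9433 ≈ 0.3489

θ₁ = 0.6977, θ₂ = 0.8724, θ₃ = 0.3489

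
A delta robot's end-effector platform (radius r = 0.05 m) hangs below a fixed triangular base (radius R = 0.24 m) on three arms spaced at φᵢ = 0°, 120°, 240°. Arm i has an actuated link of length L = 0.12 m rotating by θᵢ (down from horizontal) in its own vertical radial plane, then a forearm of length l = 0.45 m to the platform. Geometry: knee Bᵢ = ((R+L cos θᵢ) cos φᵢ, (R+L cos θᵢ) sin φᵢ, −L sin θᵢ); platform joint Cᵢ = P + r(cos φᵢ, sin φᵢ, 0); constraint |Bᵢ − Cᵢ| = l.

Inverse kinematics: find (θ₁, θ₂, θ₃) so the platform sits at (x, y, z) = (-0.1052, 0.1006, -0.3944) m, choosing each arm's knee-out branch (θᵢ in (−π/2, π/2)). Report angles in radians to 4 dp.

θ₁ = 1.2217, θ₂ = -0.1749, θ₃ = 0.8725

φ1=0.0° → target in arm frame (-0.1052, 0.1006)
  e−x'=0.2952;  (l²−L²−(e−x')²−y'²−z²)/2L = -0.2696
  γ=atan2(-0.3944,0.2952)=-0.9283;  ψ=arccos(-0.5473)=2.1500;  θ1=γ+ψ≈1.2217
φ2=120.0° → target in arm frame (0.1397, 0.0408)
  A=0.0503, B=-0.3944, C=(l²−L²−A²−y'²−z²)/(2L)=0.1181
  √(A²+B²)=0.3976;  θ2 = -1.4440+1.2691 ≈ -0.1749
rotate P by −φ3: (-0.0345, -0.1414, -0.3944)
  A=0.2245, B=-0.3944, C=(l²−L²−A²−y'²−z²)/(2L)=-0.1577
  √(A²+B²)=0.4538;  θ3 = -1.0533+1.9258 ≈ 0.8725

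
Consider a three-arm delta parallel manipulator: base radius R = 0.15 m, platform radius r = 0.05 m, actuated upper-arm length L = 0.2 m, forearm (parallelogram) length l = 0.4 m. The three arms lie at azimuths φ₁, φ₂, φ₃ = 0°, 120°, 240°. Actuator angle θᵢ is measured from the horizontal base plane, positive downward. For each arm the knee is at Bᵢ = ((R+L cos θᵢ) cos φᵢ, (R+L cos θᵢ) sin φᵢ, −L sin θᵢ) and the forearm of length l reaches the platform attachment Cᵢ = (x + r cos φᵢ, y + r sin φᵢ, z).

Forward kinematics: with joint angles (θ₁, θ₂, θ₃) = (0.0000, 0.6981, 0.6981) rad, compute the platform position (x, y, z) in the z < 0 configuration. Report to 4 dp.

(0.1184, 0.0000, -0.3564)

φ1=0.0°: virtual centre (0.3000, 0.0000, 0.0000), radius l
S2 = (0.2532·cos120.0°, 0.2532·sin120.0°, -0.1286) = (-0.1266, 0.2193, -0.1286)
S3 = (0.2532·cos240.0°, 0.2532·sin240.0°, -0.1286) = (-0.1266, -0.2193, -0.1286)
subtract pairs → two planes through P
plane₁₂: -0.8532x+0.4386y+-0.2571z = -0.0094
det = 0.7484;  x = 0.0110+-0.3013z,  y = 0.0000+0.0000z
into |P−S₁|² = l²: 1.0908z² + 0.1742z + -0.0765 = 0;  Δ = 0.3640;  z = -0.3564 or 0.1967 → z<0 root = -0.3564
x = 0.1184, y = 0.0000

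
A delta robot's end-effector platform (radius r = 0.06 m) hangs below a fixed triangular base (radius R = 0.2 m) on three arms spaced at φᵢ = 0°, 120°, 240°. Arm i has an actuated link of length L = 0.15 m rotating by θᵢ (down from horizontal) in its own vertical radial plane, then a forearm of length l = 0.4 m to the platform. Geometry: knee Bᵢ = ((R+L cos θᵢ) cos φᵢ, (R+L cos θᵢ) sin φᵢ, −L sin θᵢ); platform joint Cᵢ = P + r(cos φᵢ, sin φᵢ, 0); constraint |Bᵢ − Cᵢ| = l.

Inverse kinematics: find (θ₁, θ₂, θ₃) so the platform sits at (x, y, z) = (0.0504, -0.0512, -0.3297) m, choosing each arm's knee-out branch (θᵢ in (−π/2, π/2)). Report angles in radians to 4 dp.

rotate P by −φ1: (0.0504, -0.0512, -0.3297)
  A cos θ + B sin θ = C:  0.0896·cos θ + -0.3297·sin θ = 0.0605
  √(A²+B²)=0.3417;  θ1 = -1.3054+1.3928 ≈ 0.0874
rotate P by −φ2: (-0.0695, -0.0180, -0.3297)
  e−x'=0.2095;  (l²−L²−(e−x')²−y'²−z²)/2L = -0.0515
  θ2 = atan2(B,A) + arccos(C/0.3907) = 0.6982
φ3=240.0° → target in arm frame (0.0191, 0.0692)
  e−x'=0.1209;  (l²−L²−(e−x')²−y'²−z²)/2L = 0.0313
  θ3 = atan2(B,A) + arccos(C/0.3512) = 0.2621

θ₁ = 0.0874, θ₂ = 0.6982, θ₃ = 0.2621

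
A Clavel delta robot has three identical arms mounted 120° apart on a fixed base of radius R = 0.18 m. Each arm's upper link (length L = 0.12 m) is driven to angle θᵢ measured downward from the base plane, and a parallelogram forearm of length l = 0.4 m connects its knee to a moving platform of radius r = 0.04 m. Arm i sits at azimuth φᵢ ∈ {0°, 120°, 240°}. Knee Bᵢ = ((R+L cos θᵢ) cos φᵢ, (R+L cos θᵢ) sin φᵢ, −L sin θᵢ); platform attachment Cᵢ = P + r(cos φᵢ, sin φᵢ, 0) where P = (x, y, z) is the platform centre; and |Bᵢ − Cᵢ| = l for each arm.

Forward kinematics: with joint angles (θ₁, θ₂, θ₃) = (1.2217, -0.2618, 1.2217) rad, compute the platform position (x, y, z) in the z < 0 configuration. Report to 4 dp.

φ1=0.0°: virtual centre (0.1810, 0.0000, -0.1128), radius l
S2 = (0.2559·cos120.0°, 0.2559·sin120.0°, 0.0311) = (-0.1280, 0.2216, 0.0311)
arm 3 at φ=240.0°: (R−r)+L cos θ3 = 0.1810;  S3 = (-0.0905, -0.1568, -0.1128)
subtract pairs → two planes through P
linear system: -0.6180x+0.4433y = 0.0210−0.2876z; -0.5431x+-0.3136y = 0.0000−0.0000z
det = 0.4345;  x = -0.0151+0.2076z,  y = 0.0262+-0.3595z
into |P−S₁|² = l²: 1.1723z² + 0.1252z + -0.1081 = 0;  Δ = 0.5227;  z = -0.3618 or 0.2549 → z<0 root = -0.3618
x = -0.0902, y = 0.1563

(-0.0902, 0.1563, -0.3618)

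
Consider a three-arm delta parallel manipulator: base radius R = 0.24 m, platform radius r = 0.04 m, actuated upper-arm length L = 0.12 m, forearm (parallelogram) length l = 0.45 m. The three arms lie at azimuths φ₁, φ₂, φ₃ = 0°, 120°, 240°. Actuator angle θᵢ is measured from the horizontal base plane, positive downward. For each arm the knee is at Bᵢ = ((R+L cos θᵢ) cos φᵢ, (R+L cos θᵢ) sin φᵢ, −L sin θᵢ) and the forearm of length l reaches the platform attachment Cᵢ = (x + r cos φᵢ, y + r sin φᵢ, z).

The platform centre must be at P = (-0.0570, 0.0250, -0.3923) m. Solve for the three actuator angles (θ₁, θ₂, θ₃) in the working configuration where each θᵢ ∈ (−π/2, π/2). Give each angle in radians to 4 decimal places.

θ₁ = 0.8726, θ₂ = 0.2616, θ₃ = 0.5236

φ1=0.0° → target in arm frame (-0.0570, 0.0250)
  e−x'=0.2570;  (l²−L²−(e−x')²−y'²−z²)/2L = -0.1353
  γ=atan2(-0.3923,0.2570)=-0.9908;  ψ=arccos(-0.2885)=1.8635;  θ1=γ+ψ≈0.8726
rotate P by −φ2: (0.0502, 0.0369, -0.3923)
  A cos θ + B sin θ = C:  0.1498·cos θ + -0.3923·sin θ = 0.0433
  γ=atan2(-0.3923,0.1498)=-1.2059;  ψ=arccos(0.1031)=1.4676;  θ2=γ+ψ≈0.2616
arm 3 (φ=240.0°): x'=0.0068, y'=-0.0619
  A cos θ + B sin θ = C:  0.1932·cos θ + -0.3923·sin θ = -0.0289
  γ=atan2(-0.3923,0.1932)=-1.1133;  ψ=arccos(-0.0661)=1.6369;  θ3=γ+ψ≈0.5236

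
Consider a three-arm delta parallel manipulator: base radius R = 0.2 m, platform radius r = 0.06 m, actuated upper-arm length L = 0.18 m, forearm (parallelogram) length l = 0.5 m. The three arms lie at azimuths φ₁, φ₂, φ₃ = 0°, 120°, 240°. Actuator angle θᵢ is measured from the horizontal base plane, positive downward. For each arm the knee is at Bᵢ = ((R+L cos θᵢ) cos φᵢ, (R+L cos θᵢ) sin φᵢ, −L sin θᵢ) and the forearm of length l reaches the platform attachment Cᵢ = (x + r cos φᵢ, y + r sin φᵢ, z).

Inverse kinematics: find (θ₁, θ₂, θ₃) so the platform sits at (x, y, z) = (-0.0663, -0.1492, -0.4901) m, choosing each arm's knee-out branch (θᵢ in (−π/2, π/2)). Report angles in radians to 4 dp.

θ₁ = 0.8727, θ₂ = 0.9597, θ₃ = 0.0872

arm 1 (φ=0.0°): x'=-0.0663, y'=-0.1492
  e−x'=0.2063;  (l²−L²−(e−x')²−y'²−z²)/2L = -0.2428
  √(A²+B²)=0.5317;  θ1 = -1.1724+2.0450 ≈ 0.8727
φ2=120.0° → target in arm frame (-0.0961, 0.1320)
  A cos θ + B sin θ = C:  0.2361·cos θ + -0.4901·sin θ = -0.2660
  √(A²+B²)=0.5440;  θ2 = -1.1219+2.0817 ≈ 0.9597
arm 3 (φ=240.0°): x'=0.1624, y'=0.0172
  e−x'=-0.0224;  (l²−L²−(e−x')²−y'²−z²)/2L = -0.0650
  √(A²+B²)=0.4906;  θ3 = -1.6164+1.7036 ≈ 0.0872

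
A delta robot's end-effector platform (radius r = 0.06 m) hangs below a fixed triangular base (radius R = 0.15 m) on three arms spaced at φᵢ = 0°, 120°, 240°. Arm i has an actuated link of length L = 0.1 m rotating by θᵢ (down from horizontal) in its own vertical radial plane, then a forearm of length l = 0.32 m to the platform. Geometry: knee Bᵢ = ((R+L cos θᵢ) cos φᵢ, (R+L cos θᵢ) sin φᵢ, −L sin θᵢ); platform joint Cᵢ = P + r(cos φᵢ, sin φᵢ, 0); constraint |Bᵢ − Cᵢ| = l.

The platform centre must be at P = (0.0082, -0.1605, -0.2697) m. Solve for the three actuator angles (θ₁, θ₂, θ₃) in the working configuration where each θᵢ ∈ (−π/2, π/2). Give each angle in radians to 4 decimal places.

θ₁ = 0.5234, θ₂ = 1.3088, θ₃ = -0.3492

rotate P by −φ1: (0.0082, -0.1605, -0.2697)
  A=0.0818, B=-0.2697, C=(l²−L²−A²−y'²−z²)/(2L)=-0.0639
  γ=atan2(-0.2697,0.0818)=-1.2763;  ψ=arccos(-0.2269)=1.7997;  θ1=γ+ψ≈0.5234
φ2=120.0° → target in arm frame (-0.1431, 0.0731)
  A=0.2331, B=-0.2697, C=(l²−L²−A²−y'²−z²)/(2L)=-0.2001
  θ2 = atan2(B,A) + arccos(C/0.3565) = 1.3088
arm 3 (φ=240.0°): x'=0.1349, y'=0.0874
  e−x'=-0.0449;  (l²−L²−(e−x')²−y'²−z²)/2L = 0.0501
  θ3 = atan2(B,A) + arccos(C/0.2734) = -0.3492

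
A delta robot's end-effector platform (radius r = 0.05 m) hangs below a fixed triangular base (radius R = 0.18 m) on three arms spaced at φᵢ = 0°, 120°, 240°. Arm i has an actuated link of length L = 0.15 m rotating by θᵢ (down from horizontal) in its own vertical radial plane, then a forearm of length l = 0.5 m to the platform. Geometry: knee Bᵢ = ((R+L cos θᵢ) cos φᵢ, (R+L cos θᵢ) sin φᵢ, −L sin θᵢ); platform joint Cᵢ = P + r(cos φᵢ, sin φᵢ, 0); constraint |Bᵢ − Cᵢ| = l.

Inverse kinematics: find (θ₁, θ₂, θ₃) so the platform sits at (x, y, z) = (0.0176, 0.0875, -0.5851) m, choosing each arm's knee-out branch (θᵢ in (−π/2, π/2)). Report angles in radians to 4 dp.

θ₁ = 1.0470, θ₂ = 0.8725, θ₃ = 1.3964

φ1=0.0° → target in arm frame (0.0176, 0.0875)
  e−x'=0.1124;  (l²−L²−(e−x')²−y'²−z²)/2L = -0.4504
  √(A²+B²)=0.5958;  θ1 = -1.3810+2.4280 ≈ 1.0470
arm 2 (φ=120.0°): x'=0.0670, y'=-0.0590
  A cos θ + B sin θ = C:  0.0630·cos θ + -0.5851·sin θ = -0.4076
  γ=atan2(-0.5851,0.0630)=-1.4635;  ψ=arccos(-0.6927)=2.3360;  θ2=γ+ψ≈0.8725
arm 3 (φ=240.0°): x'=-0.0846, y'=-0.0285
  e−x'=0.2146;  (l²−L²−(e−x')²−y'²−z²)/2L = -0.5390
  γ=atan2(-0.5851,0.2146)=-1.2193;  ψ=arccos(-0.8649)=2.6157;  θ3=γ+ψ≈1.3964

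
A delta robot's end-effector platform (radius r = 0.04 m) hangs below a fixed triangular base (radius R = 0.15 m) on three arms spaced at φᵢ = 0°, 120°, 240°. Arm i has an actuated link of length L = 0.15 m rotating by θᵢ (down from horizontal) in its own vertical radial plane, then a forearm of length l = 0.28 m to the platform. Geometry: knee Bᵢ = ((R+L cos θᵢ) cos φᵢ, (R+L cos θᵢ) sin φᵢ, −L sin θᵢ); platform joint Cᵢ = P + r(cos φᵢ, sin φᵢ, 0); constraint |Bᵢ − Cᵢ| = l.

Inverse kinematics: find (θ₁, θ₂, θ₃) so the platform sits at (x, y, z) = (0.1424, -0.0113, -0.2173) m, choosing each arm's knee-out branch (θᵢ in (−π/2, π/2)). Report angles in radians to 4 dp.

θ₁ = -0.2621, θ₂ = 1.2215, θ₃ = 1.1343

rotate P by −φ1: (0.1424, -0.0113, -0.2173)
  A=-0.0324, B=-0.2173, C=(l²−L²−A²−y'²−z²)/(2L)=0.0250
  √(A²+B²)=0.2197;  θ1 = -1.7188+1.4567 ≈ -0.2621
rotate P by −φ2: (-0.0810, -0.1177, -0.2173)
  A cos θ + B sin θ = C:  0.1910·cos θ + -0.2173·sin θ = -0.1388
  γ=atan2(-0.2173,0.1910)=-0.8498;  ψ=arccos(-0.4798)=2.0712;  θ2=γ+ψ≈1.2215
arm 3 (φ=240.0°): x'=-0.0614, y'=0.1290
  A cos θ + B sin θ = C:  0.1714·cos θ + -0.2173·sin θ = -0.1245
  γ=atan2(-0.2173,0.1714)=-0.9029;  ψ=arccos(-0.4497)=2.0372;  θ3=γ+ψ≈1.1343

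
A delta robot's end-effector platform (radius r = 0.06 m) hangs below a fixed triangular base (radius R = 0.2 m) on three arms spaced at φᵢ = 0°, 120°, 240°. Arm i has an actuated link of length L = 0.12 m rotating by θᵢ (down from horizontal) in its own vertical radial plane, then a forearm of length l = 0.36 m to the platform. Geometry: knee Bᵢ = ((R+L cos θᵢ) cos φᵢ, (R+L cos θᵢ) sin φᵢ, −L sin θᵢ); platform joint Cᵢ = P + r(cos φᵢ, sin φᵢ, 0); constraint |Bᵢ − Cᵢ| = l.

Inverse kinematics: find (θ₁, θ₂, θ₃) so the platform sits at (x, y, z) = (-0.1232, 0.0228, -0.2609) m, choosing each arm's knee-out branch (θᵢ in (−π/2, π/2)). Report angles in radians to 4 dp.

θ₁ = 1.0474, θ₂ = -0.3484, θ₃ = 0.0000

arm 1 (φ=0.0°): x'=-0.1232, y'=0.0228
  A cos θ + B sin θ = C:  0.2632·cos θ + -0.2609·sin θ = -0.0944
  γ=atan2(-0.2609,0.2632)=-0.7810;  ψ=arccos(-0.2548)=1.8284;  θ1=γ+ψ≈1.0474
arm 2 (φ=120.0°): x'=0.0813, y'=0.0953
  A=0.0587, B=-0.2609, C=(l²−L²−A²−y'²−z²)/(2L)=0.1442
  θ2 = atan2(B,A) + arccos(C/0.2674) = -0.3484
rotate P by −φ3: (0.0419, -0.1181, -0.2609)
  A cos θ + B sin θ = C:  0.0981·cos θ + -0.2609·sin θ = 0.0981
  √(A²+B²)=0.2787;  θ3 = -1.2110+1.2110 ≈ 0.0000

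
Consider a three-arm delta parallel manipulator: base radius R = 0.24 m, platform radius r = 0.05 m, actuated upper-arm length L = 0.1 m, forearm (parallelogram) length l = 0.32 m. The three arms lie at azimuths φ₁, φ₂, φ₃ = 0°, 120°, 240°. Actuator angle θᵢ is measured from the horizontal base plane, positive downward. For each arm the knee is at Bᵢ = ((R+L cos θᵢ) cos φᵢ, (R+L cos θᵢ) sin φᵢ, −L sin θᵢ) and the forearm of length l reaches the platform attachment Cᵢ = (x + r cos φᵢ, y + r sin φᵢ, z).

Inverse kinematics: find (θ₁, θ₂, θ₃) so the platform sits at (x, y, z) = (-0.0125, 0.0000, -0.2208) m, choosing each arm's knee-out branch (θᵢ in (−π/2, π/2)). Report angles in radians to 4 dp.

θ₁ = 0.6981, θ₂ = 0.5233, θ₃ = 0.5233

rotate P by −φ1: (-0.0125, 0.0000, -0.2208)
  A=0.2025, B=-0.2208, C=(l²−L²−A²−y'²−z²)/(2L)=0.0132
  √(A²+B²)=0.2996;  θ1 = -0.8286+1.5267 ≈ 0.6981
arm 2 (φ=120.0°): x'=0.0062, y'=0.0108
  A cos θ + B sin θ = C:  0.1837·cos θ + -0.2208·sin θ = 0.0488
  θ2 = atan2(B,A) + arccos(C/0.2873) = 0.5233
φ3=240.0° → target in arm frame (0.0063, -0.0108)
  e−x'=0.1837;  (l²−L²−(e−x')²−y'²−z²)/2L = 0.0488
  θ3 = atan2(B,A) + arccos(C/0.2873) = 0.5233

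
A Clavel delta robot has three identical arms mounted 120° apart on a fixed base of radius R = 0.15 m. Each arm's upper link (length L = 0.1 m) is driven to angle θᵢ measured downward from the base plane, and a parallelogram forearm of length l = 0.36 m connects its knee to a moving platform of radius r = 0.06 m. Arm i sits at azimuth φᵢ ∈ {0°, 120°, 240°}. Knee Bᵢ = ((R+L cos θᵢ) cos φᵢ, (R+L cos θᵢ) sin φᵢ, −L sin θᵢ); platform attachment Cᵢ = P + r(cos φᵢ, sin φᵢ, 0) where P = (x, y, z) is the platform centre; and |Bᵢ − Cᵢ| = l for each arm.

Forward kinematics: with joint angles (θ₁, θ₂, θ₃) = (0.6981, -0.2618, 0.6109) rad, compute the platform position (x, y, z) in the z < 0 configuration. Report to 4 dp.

S1 = (0.1666·cos0.0°, 0.1666·sin0.0°, -0.0643) = (0.1666, 0.0000, -0.0643)
arm 2 at φ=120.0°: e+L cos θ2 = 0.1866;  S2 = (-0.0933, 0.1616, 0.0259)
S3 = (0.1719·cos240.0°, 0.1719·sin240.0°, -0.0574) = (-0.0860, -0.1489, -0.0574)
subtract pairs → two planes through P
linear system: -0.5198x+0.3232y = 0.0036−0.1803z; -0.5051x+-0.2978y = 0.0010−0.0138z
Cramer: x(z) = -0.0043+0.1829z;  y(z) = 0.0042-0.2638z
into |P−S₁|² = l²: 1.1030z² + 0.0638z + -0.0962 = 0;  Δ = 0.4286;  z = -0.3257 or 0.2678 → z<0 root = -0.3257
x = -0.0639, y = 0.0901

(-0.0639, 0.0901, -0.3257)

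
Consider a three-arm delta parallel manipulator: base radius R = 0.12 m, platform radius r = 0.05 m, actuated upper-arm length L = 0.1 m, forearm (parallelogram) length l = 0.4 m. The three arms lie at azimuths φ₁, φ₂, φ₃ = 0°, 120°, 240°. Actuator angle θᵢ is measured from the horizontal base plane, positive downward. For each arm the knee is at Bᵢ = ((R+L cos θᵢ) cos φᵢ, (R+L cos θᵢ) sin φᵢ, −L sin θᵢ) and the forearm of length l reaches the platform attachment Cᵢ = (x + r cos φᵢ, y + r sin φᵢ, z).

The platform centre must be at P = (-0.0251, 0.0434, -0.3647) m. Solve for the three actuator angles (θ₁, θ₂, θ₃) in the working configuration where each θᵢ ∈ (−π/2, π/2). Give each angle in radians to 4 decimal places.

θ₁ = 0.1745, θ₂ = -0.1748, θ₃ = 0.1742

φ1=0.0° → target in arm frame (-0.0251, 0.0434)
  e−x'=0.0951;  (l²−L²−(e−x')²−y'²−z²)/2L = 0.0303
  γ=atan2(-0.3647,0.0951)=-1.3157;  ψ=arccos(0.0805)=1.4902;  θ1=γ+ψ≈0.1745
rotate P by −φ2: (0.0501, 0.0000, -0.3647)
  e−x'=0.0199;  (l²−L²−(e−x')²−y'²−z²)/2L = 0.0830
  √(A²+B²)=0.3652;  θ2 = -1.5164+1.3416 ≈ -0.1748
rotate P by −φ3: (-0.0250, -0.0434, -0.3647)
  A=0.0950, B=-0.3647, C=(l²−L²−A²−y'²−z²)/(2L)=0.0304
  θ3 = atan2(B,A) + arccos(C/0.3769) = 0.1742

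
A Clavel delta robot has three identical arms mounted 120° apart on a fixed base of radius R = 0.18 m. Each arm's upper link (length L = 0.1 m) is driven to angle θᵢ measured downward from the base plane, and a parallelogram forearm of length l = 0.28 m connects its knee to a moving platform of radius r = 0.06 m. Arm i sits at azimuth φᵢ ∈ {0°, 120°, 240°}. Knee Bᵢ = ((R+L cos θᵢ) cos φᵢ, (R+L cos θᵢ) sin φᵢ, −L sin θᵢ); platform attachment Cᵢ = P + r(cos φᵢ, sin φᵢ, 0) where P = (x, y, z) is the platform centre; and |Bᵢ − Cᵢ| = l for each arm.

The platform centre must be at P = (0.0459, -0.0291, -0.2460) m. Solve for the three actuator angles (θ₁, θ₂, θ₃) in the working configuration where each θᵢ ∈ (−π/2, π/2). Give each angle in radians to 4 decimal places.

θ₁ = 0.2625, θ₂ = 0.9602, θ₃ = 0.6109

arm 1 (φ=0.0°): x'=0.0459, y'=-0.0291
  A=0.0741, B=-0.2460, C=(l²−L²−A²−y'²−z²)/(2L)=0.0077
  γ=atan2(-0.2460,0.0741)=-1.2782;  ψ=arccos(0.0301)=1.5407;  θ1=γ+ψ≈0.2625
rotate P by −φ2: (-0.0482, -0.0252, -0.2460)
  A=0.1682, B=-0.2460, C=(l²−L²−A²−y'²−z²)/(2L)=-0.1051
  √(A²+B²)=0.2980;  θ2 = -0.9712+1.9314 ≈ 0.9602
arm 3 (φ=240.0°): x'=0.0023, y'=0.0543
  A=0.1177, B=-0.2460, C=(l²−L²−A²−y'²−z²)/(2L)=-0.0446
  √(A²+B²)=0.2727;  θ3 = -1.1244+1.7352 ≈ 0.6109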